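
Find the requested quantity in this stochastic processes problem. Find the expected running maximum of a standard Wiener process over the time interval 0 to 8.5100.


E(max B(s)) = sqrt(2t/pi)
= sqrt(2*8.5100/pi)
= sqrt(5.4176)
= 2.3276

2.3276


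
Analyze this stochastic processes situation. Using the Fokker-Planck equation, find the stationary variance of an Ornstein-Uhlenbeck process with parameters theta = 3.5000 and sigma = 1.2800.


Stationary variance = sigma^2 / (2*theta)
= 1.2800^2 / (2*3.5000)
= 1.6384 / 7.0000
= 0.2341

0.2341


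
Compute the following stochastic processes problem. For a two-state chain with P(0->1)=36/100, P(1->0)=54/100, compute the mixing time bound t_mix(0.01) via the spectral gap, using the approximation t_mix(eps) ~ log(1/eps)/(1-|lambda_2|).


lambda_2 = |1 - p01 - p10| = |1 - 0.3600 - 0.5400| = 0.1000
t_mix ~ log(1/eps)/(1 - |lambda_2|)
= log(100)/(1 - 0.1000) = 4.6052/0.9000
= 5.1169

5.1169


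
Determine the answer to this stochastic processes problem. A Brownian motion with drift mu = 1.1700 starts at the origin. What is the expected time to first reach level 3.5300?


Expected first passage time = a/mu
= 3.5300/1.1700
= 3.0171

3.0171


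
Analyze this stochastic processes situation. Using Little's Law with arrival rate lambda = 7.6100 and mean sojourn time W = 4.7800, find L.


Little's Law: L = lambda * W
= 7.6100 * 4.7800
= 36.3758

36.3758


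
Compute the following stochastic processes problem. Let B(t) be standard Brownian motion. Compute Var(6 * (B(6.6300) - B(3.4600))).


Var(alpha*(B(t)-B(s))) = alpha^2 * (t-s)
= 6^2 * (6.6300 - 3.4600)
= 36 * 3.1700
= 114.1200

114.1200


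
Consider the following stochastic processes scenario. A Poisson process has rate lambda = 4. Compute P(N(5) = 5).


P(N(t)=k) = (lambda*t)^k * exp(-lambda*t) / k!
lambda*t = 20
= 20^5 * exp(-20) / 5!
= 3200000 * 2.0612e-09 / 120
= 5.4964e-05

5.4964e-05


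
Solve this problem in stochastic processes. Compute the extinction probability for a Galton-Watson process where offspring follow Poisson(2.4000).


Since mu = 2.4000 > 1, extinction prob q < 1.
Solve s = exp(mu*(s-1)) iteratively.
q = 0.1214

0.1214


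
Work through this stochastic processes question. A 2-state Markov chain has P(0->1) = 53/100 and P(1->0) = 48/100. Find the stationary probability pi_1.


Stationary distribution: pi_0 = p10/(p01+p10), pi_1 = p01/(p01+p10)
p01 = 0.5300, p10 = 0.4800
pi_1 = 0.5248

0.5248


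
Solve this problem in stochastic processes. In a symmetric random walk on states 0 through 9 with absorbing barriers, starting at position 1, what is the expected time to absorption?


For symmetric RW on 0,...,N with absorbing barriers, E(i) = i*(N-i)
E(1) = 1 * 8 = 8

8


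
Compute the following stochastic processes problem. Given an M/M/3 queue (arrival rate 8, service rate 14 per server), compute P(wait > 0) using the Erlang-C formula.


a = lambda/mu = 0.5714
rho = a/c = 0.1905
Erlang-C formula applied:
C(c,a) = 0.0217

0.0217


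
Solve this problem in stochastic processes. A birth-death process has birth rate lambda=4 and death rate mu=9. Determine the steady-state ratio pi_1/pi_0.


For birth-death process, pi_n/pi_0 = (lambda/mu)^n
= (4/9)^1
= 0.4444

0.4444


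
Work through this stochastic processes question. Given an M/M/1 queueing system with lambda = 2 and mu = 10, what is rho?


rho = lambda/mu
= 2/10
= 0.2000

0.2000


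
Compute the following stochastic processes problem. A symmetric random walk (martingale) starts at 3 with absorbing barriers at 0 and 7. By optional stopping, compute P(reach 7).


By optional stopping theorem: E(M at tau) = M(0) = 3
P(hit 7)*7 + P(hit 0)*0 = 3
P(hit 7) = (3 - 0)/(7 - 0) = 3/7 = 0.4286

0.4286


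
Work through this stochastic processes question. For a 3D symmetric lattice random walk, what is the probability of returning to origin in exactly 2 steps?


P(return in 2 steps) = P(reverse first step) = 1/(2d)
= 1/6
= 0.1667

0.1667


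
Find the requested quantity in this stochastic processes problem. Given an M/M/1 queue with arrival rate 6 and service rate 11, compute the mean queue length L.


rho = 6/11 = 0.5455
L = rho/(1-rho)
= 0.5455/0.4545
= 1.2000

1.2000


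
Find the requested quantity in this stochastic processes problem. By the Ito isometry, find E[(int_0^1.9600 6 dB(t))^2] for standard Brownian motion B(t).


By Ito isometry: E[(int f dB)^2] = int f^2 dt
= 6^2 * 1.9600
= 36 * 1.9600 = 70.5600

70.5600


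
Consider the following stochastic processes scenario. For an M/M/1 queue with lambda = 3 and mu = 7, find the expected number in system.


rho = 3/7 = 0.4286
L = rho/(1-rho)
= 0.4286/0.5714
= 0.7500

0.7500


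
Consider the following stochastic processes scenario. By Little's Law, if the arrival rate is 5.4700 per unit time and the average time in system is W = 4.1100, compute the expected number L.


Little's Law: L = lambda * W
= 5.4700 * 4.1100
= 22.4817

22.4817


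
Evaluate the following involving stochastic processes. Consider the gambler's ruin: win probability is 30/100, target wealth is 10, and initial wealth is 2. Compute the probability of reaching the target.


Gambler's ruin formula:
r = q/p = 0.7000/0.3000 = 2.3333
P(win) = (1 - r^i)/(1 - r^N)
= (1 - 2.3333^2)/(1 - 2.3333^10)
= 9.2927e-04

9.2927e-04


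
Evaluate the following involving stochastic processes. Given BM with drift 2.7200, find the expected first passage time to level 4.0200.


Expected first passage time = a/mu
= 4.0200/2.7200
= 1.4779

1.4779


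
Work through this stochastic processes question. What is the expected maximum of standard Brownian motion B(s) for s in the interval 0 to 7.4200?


E(max B(s)) = sqrt(2t/pi)
= sqrt(2*7.4200/pi)
= sqrt(4.7237)
= 2.1734

2.1734


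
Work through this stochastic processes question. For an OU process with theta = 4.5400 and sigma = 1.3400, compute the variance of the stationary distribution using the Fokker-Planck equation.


Stationary variance = sigma^2 / (2*theta)
= 1.3400^2 / (2*4.5400)
= 1.7956 / 9.0800
= 0.1978

0.1978


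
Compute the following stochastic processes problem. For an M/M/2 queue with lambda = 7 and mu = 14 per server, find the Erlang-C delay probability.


a = lambda/mu = 0.5000
rho = a/c = 0.2500
Erlang-C formula applied:
C(c,a) = 0.1000

0.1000


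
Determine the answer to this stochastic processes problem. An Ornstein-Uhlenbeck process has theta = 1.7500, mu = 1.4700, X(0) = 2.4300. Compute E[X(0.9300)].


E[X(t)] = mu + (X(0) - mu)*exp(-theta*t)
= 1.4700 + (2.4300 - 1.4700)*exp(-1.7500*0.9300)
= 1.4700 + 0.9600 * 0.1964
= 1.6586

1.6586


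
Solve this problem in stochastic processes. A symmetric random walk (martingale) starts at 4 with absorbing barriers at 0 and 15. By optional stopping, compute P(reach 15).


By optional stopping theorem: E(M at tau) = M(0) = 4
P(hit 15)*15 + P(hit 0)*0 = 4
P(hit 15) = (4 - 0)/(15 - 0) = 4/15 = 0.2667

0.2667


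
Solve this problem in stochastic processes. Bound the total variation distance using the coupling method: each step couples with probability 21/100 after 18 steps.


TV distance bound <= (1-delta)^n
= (1 - 0.2100)^18
= 0.7900^18
= 0.0144

0.0144


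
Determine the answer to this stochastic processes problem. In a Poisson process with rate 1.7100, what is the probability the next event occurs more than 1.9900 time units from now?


P(X > t) = exp(-lambda * t)
= exp(-1.7100 * 1.9900)
= exp(-3.4029) = 0.0333

0.0333


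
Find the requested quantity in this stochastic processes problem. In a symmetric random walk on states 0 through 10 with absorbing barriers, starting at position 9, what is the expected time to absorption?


For symmetric RW on 0,...,N with absorbing barriers, E(i) = i*(N-i)
E(9) = 9 * 1 = 9

9


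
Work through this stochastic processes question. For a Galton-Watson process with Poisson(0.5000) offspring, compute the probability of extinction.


Since mu = 0.5000 <= 1, extinction probability = 1.

1.0000


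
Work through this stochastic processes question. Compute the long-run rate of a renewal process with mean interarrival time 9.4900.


Long-run renewal rate = 1/E(X)
= 1/9.4900
= 0.1054

0.1054


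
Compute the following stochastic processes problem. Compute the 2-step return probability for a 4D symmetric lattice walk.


P(return in 2 steps) = P(reverse first step) = 1/(2d)
= 1/8
= 0.1250

0.1250


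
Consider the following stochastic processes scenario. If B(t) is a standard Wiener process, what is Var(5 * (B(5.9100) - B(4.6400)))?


Var(alpha*(B(t)-B(s))) = alpha^2 * (t-s)
= 5^2 * (5.9100 - 4.6400)
= 25 * 1.2700
= 31.7500

31.7500


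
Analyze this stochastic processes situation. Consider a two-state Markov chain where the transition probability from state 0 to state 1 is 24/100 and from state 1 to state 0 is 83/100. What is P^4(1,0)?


Computing P^4 by matrix multiplication.
P = [[0.7600, 0.2400], [0.8300, 0.1700]]
After raising P to the power 4:
P^4(1,0) = 0.7757

0.7757


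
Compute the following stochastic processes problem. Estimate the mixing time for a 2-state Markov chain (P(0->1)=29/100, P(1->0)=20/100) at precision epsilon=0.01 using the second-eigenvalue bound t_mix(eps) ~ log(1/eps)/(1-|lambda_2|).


lambda_2 = |1 - p01 - p10| = |1 - 0.2900 - 0.2000| = 0.5100
t_mix ~ log(1/eps)/(1 - |lambda_2|)
= log(100)/(1 - 0.5100) = 4.6052/0.4900
= 9.3983

9.3983


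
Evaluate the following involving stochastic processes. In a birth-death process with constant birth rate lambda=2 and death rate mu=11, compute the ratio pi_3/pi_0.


For birth-death process, pi_n/pi_0 = (lambda/mu)^n
= (2/11)^3
= 0.0060

0.0060


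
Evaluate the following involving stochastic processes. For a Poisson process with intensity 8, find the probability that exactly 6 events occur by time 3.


P(N(t)=k) = (lambda*t)^k * exp(-lambda*t) / k!
lambda*t = 24
= 24^6 * exp(-24) / 6!
= 191102976 * 3.7751e-11 / 720
= 1.0020e-05

1.0020e-05


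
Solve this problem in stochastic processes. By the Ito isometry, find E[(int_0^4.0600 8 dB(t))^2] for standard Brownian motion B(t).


By Ito isometry: E[(int f dB)^2] = int f^2 dt
= 8^2 * 4.0600
= 64 * 4.0600 = 259.8400

259.8400


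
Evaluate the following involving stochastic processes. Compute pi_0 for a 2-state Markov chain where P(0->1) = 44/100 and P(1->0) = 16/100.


Stationary distribution: pi_0 = p10/(p01+p10), pi_1 = p01/(p01+p10)
p01 = 0.4400, p10 = 0.1600
pi_0 = 0.2667

0.2667


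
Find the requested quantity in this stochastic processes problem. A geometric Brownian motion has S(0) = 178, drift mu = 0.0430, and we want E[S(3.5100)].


E[S(t)] = S(0) * exp(mu * t)
= 178 * exp(0.0430 * 3.5100)
= 178 * 1.1629
= 206.9989

206.9989


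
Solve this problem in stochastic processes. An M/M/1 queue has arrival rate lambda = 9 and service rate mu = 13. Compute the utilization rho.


rho = lambda/mu
= 9/13
= 0.6923

0.6923


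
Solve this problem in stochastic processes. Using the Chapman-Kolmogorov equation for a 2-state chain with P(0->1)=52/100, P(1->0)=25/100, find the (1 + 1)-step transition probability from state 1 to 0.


P^2 = P^1 * P^1
Computing via matrix multiplication of the transition matrix.
Entry (1,0) of P^2 = 0.3075

0.3075


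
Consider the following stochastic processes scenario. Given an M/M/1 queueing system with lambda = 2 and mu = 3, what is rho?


rho = lambda/mu
= 2/3
= 0.6667

0.6667


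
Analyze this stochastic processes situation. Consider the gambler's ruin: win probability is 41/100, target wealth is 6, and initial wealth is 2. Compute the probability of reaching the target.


Gambler's ruin formula:
r = q/p = 0.5900/0.4100 = 1.4390
P(win) = (1 - r^i)/(1 - r^N)
= (1 - 1.4390^2)/(1 - 1.4390^6)
= 0.1359

0.1359


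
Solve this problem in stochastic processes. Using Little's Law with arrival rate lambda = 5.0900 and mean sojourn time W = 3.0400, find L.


Little's Law: L = lambda * W
= 5.0900 * 3.0400
= 15.4736

15.4736


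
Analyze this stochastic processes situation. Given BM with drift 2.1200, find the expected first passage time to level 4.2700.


Expected first passage time = a/mu
= 4.2700/2.1200
= 2.0142

2.0142


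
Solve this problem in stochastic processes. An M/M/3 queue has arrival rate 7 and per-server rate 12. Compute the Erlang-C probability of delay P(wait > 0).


a = lambda/mu = 0.5833
rho = a/c = 0.1944
Erlang-C formula applied:
C(c,a) = 0.0229

0.0229


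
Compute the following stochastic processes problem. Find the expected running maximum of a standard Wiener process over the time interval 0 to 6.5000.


E(max B(s)) = sqrt(2t/pi)
= sqrt(2*6.5000/pi)
= sqrt(4.1380)
= 2.0342

2.0342


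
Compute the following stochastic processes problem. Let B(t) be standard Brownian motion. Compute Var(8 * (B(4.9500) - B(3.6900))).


Var(alpha*(B(t)-B(s))) = alpha^2 * (t-s)
= 8^2 * (4.9500 - 3.6900)
= 64 * 1.2600
= 80.6400

80.6400


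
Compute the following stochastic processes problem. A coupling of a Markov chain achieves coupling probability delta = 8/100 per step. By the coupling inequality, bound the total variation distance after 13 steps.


TV distance bound <= (1-delta)^n
= (1 - 0.0800)^13
= 0.9200^13
= 0.3383

0.3383


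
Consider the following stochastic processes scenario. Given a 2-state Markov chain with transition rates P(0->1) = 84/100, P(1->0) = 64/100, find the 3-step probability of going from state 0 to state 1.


Computing P^3 by matrix multiplication.
P = [[0.1600, 0.8400], [0.6400, 0.3600]]
After raising P to the power 3:
P^3(0,1) = 0.6303

0.6303


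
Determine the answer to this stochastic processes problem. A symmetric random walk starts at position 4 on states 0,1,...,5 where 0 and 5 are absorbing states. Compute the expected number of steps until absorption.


For symmetric RW on 0,...,N with absorbing barriers, E(i) = i*(N-i)
E(4) = 4 * 1 = 4

4


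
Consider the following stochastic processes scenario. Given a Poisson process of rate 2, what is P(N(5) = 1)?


P(N(t)=k) = (lambda*t)^k * exp(-lambda*t) / k!
lambda*t = 10
= 10^1 * exp(-10) / 1!
= 10 * 4.5400e-05 / 1
= 4.5400e-04

4.5400e-04


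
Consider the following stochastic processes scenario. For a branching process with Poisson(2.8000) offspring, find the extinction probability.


Since mu = 2.8000 > 1, extinction prob q < 1.
Solve s = exp(mu*(s-1)) iteratively.
q = 0.0750

0.0750


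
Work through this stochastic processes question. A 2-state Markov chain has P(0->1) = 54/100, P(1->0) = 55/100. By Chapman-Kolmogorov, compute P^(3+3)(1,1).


P^6 = P^3 * P^3
Computing via matrix multiplication of the transition matrix.
Entry (1,1) of P^6 = 0.4954

0.4954


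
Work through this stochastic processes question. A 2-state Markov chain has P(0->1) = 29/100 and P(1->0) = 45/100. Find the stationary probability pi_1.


Stationary distribution: pi_0 = p10/(p01+p10), pi_1 = p01/(p01+p10)
p01 = 0.2900, p10 = 0.4500
pi_1 = 0.3919

0.3919


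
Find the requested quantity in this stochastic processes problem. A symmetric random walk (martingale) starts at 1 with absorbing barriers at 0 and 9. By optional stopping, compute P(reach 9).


By optional stopping theorem: E(M at tau) = M(0) = 1
P(hit 9)*9 + P(hit 0)*0 = 1
P(hit 9) = (1 - 0)/(9 - 0) = 1/9 = 0.1111

0.1111


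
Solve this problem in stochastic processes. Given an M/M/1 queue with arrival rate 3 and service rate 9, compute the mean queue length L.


rho = 3/9 = 0.3333
L = rho/(1-rho)
= 0.3333/0.6667
= 0.5000

0.5000


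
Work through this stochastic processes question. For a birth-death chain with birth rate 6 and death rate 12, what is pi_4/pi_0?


For birth-death process, pi_n/pi_0 = (lambda/mu)^n
= (6/12)^4
= 0.0625

0.0625


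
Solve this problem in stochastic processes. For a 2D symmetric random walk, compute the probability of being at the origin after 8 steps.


P = C(8,4)^2 / 4^8
= 70^2 / 65536
= 4900 / 65536
= 0.0748

0.0748


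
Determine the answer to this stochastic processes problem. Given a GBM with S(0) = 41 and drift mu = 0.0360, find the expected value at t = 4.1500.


E[S(t)] = S(0) * exp(mu * t)
= 41 * exp(0.0360 * 4.1500)
= 41 * 1.1611
= 47.6066

47.6066


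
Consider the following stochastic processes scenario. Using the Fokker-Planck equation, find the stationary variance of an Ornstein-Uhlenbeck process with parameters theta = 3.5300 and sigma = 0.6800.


Stationary variance = sigma^2 / (2*theta)
= 0.6800^2 / (2*3.5300)
= 0.4624 / 7.0600
= 0.0655

0.0655


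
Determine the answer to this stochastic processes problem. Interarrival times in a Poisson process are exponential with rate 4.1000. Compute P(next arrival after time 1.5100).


P(X > t) = exp(-lambda * t)
= exp(-4.1000 * 1.5100)
= exp(-6.1910) = 0.0020

0.0020


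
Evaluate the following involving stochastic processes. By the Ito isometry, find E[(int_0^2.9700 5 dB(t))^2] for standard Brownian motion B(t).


By Ito isometry: E[(int f dB)^2] = int f^2 dt
= 5^2 * 2.9700
= 25 * 2.9700 = 74.2500

74.2500


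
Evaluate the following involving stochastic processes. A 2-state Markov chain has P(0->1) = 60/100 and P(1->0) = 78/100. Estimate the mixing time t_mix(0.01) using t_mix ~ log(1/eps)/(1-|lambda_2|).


lambda_2 = |1 - p01 - p10| = |1 - 0.6000 - 0.7800| = 0.3800
t_mix ~ log(1/eps)/(1 - |lambda_2|)
= log(100)/(1 - 0.3800) = 4.6052/0.6200
= 7.4277

7.4277


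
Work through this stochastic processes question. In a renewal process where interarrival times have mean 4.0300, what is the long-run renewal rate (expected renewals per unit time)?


Long-run renewal rate = 1/E(X)
= 1/4.0300
= 0.2481

0.2481


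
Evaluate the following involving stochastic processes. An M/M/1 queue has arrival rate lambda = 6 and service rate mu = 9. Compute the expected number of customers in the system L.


rho = 6/9 = 0.6667
L = rho/(1-rho)
= 0.6667/0.3333
= 2.0000

2.0000


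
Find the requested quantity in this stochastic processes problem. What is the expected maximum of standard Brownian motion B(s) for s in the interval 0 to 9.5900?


E(max B(s)) = sqrt(2t/pi)
= sqrt(2*9.5900/pi)
= sqrt(6.1052)
= 2.4709

2.4709


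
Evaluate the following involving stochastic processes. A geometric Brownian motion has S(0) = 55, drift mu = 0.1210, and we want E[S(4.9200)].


E[S(t)] = S(0) * exp(mu * t)
= 55 * exp(0.1210 * 4.9200)
= 55 * 1.8136
= 99.7486

99.7486


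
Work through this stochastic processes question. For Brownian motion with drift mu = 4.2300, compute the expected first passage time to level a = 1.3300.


Expected first passage time = a/mu
= 1.3300/4.2300
= 0.3144

0.3144


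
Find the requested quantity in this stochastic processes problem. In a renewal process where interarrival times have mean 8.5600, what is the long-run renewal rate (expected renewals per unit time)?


Long-run renewal rate = 1/E(X)
= 1/8.5600
= 0.1168

0.1168


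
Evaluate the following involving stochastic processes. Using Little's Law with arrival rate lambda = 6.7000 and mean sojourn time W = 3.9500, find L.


Little's Law: L = lambda * W
= 6.7000 * 3.9500
= 26.4650

26.4650


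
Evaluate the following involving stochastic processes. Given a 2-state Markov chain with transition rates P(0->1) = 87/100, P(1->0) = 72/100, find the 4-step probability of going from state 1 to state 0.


Computing P^4 by matrix multiplication.
P = [[0.1300, 0.8700], [0.7200, 0.2800]]
After raising P to the power 4:
P^4(1,0) = 0.3980

0.3980


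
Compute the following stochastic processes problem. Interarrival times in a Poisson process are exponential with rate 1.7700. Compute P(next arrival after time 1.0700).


P(X > t) = exp(-lambda * t)
= exp(-1.7700 * 1.0700)
= exp(-1.8939) = 0.1505

0.1505


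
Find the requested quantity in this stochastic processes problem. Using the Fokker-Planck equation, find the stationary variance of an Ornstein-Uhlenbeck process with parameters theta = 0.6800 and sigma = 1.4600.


Stationary variance = sigma^2 / (2*theta)
= 1.4600^2 / (2*0.6800)
= 2.1316 / 1.3600
= 1.5674

1.5674


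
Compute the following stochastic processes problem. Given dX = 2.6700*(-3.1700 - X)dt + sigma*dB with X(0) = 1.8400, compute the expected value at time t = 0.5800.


E[X(t)] = mu + (X(0) - mu)*exp(-theta*t)
= -3.1700 + (1.8400 - -3.1700)*exp(-2.6700*0.5800)
= -3.1700 + 5.0100 * 0.2125
= -2.1051

-2.1051


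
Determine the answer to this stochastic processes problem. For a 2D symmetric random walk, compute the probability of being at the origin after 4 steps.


P = C(4,2)^2 / 4^4
= 6^2 / 256
= 36 / 256
= 0.1406

0.1406


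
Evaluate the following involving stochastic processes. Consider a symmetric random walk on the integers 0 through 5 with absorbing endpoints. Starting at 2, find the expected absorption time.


For symmetric RW on 0,...,N with absorbing barriers, E(i) = i*(N-i)
E(2) = 2 * 3 = 6

6


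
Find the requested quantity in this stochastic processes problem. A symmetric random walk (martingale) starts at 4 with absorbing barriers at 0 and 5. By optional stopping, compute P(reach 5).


By optional stopping theorem: E(M at tau) = M(0) = 4
P(hit 5)*5 + P(hit 0)*0 = 4
P(hit 5) = (4 - 0)/(5 - 0) = 4/5 = 0.8000

0.8000


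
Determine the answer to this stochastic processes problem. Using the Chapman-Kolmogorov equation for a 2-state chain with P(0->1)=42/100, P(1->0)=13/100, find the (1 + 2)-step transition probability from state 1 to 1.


P^3 = P^1 * P^2
Computing via matrix multiplication of the transition matrix.
Entry (1,1) of P^3 = 0.7852

0.7852


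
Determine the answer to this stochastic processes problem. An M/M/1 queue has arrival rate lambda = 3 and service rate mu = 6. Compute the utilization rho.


rho = lambda/mu
= 3/6
= 0.5000

0.5000


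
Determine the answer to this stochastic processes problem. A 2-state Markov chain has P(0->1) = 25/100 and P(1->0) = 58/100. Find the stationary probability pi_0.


Stationary distribution: pi_0 = p10/(p01+p10), pi_1 = p01/(p01+p10)
p01 = 0.2500, p10 = 0.5800
pi_0 = 0.6988

0.6988


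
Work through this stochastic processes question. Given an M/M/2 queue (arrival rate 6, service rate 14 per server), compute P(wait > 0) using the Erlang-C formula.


a = lambda/mu = 0.4286
rho = a/c = 0.2143
Erlang-C formula applied:
C(c,a) = 0.0756

0.0756


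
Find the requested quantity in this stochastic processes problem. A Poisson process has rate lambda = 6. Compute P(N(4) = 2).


P(N(t)=k) = (lambda*t)^k * exp(-lambda*t) / k!
lambda*t = 24
= 24^2 * exp(-24) / 2!
= 576 * 3.7751e-11 / 2
= 1.0872e-08

1.0872e-08


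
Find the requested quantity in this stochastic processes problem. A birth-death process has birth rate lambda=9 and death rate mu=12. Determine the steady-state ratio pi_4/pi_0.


For birth-death process, pi_n/pi_0 = (lambda/mu)^n
= (9/12)^4
= 0.3164

0.3164


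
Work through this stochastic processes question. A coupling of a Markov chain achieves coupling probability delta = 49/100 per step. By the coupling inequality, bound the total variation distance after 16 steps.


TV distance bound <= (1-delta)^n
= (1 - 0.4900)^16
= 0.5100^16
= 2.0947e-05

2.0947e-05


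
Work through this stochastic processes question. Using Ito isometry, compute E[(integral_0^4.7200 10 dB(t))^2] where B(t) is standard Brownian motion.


By Ito isometry: E[(int f dB)^2] = int f^2 dt
= 10^2 * 4.7200
= 100 * 4.7200 = 472.0000

472.0000


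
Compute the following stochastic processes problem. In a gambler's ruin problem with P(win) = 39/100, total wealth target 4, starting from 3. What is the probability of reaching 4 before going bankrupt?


Gambler's ruin formula:
r = q/p = 0.6100/0.3900 = 1.5641
P(win) = (1 - r^i)/(1 - r^N)
= (1 - 1.5641^3)/(1 - 1.5641^4)
= 0.5670

0.5670


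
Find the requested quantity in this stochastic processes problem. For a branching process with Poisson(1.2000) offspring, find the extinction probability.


Since mu = 1.2000 > 1, extinction prob q < 1.
Solve s = exp(mu*(s-1)) iteratively.
q = 0.6863

0.6863


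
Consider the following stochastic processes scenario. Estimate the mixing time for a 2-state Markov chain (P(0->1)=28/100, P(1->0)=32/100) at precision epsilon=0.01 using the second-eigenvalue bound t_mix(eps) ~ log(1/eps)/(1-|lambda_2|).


lambda_2 = |1 - p01 - p10| = |1 - 0.2800 - 0.3200| = 0.4000
t_mix ~ log(1/eps)/(1 - |lambda_2|)
= log(100)/(1 - 0.4000) = 4.6052/0.6000
= 7.6753

7.6753


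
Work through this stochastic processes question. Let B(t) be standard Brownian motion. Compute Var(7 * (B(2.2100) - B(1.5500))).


Var(alpha*(B(t)-B(s))) = alpha^2 * (t-s)
= 7^2 * (2.2100 - 1.5500)
= 49 * 0.6600
= 32.3400

32.3400


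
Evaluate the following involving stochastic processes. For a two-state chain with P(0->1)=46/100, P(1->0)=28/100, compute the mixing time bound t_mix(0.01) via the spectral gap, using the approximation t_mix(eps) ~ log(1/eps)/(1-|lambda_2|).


lambda_2 = |1 - p01 - p10| = |1 - 0.4600 - 0.2800| = 0.2600
t_mix ~ log(1/eps)/(1 - |lambda_2|)
= log(100)/(1 - 0.2600) = 4.6052/0.7400
= 6.2232

6.2232


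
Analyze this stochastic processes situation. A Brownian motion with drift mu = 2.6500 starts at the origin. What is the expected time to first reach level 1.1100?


Expected first passage time = a/mu
= 1.1100/2.6500
= 0.4189

0.4189


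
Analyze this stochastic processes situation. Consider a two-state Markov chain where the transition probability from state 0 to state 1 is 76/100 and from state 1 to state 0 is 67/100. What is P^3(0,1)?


Computing P^3 by matrix multiplication.
P = [[0.2400, 0.7600], [0.6700, 0.3300]]
After raising P to the power 3:
P^3(0,1) = 0.5737

0.5737


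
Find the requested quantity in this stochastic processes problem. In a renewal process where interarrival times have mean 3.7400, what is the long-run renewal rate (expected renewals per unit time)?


Long-run renewal rate = 1/E(X)
= 1/3.7400
= 0.2674

0.2674


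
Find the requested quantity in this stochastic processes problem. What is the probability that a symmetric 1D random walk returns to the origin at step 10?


P(S(10) = 0) = C(10,5) / 4^5
= 252 / 1024
= 0.2461

0.2461


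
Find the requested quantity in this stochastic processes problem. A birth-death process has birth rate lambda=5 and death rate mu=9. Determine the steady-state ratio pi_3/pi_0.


For birth-death process, pi_n/pi_0 = (lambda/mu)^n
= (5/9)^3
= 0.1715

0.1715


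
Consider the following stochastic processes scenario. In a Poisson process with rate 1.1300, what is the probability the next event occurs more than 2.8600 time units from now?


P(X > t) = exp(-lambda * t)
= exp(-1.1300 * 2.8600)
= exp(-3.2318) = 0.0395

0.0395


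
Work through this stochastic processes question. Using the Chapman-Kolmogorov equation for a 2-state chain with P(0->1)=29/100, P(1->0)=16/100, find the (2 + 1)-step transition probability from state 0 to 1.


P^3 = P^2 * P^1
Computing via matrix multiplication of the transition matrix.
Entry (0,1) of P^3 = 0.5372

0.5372


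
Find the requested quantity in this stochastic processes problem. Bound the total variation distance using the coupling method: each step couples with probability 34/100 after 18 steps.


TV distance bound <= (1-delta)^n
= (1 - 0.3400)^18
= 0.6600^18
= 5.6466e-04

5.6466e-04


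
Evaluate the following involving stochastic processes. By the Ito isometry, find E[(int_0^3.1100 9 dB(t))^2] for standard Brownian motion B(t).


By Ito isometry: E[(int f dB)^2] = int f^2 dt
= 9^2 * 3.1100
= 81 * 3.1100 = 251.9100

251.9100


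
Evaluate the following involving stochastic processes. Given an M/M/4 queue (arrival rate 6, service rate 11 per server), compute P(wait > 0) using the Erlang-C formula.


a = lambda/mu = 0.5455
rho = a/c = 0.1364
Erlang-C formula applied:
C(c,a) = 0.0025

0.0025


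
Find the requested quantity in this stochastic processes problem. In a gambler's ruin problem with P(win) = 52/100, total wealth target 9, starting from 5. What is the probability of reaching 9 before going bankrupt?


Gambler's ruin formula:
r = q/p = 0.4800/0.5200 = 0.9231
P(win) = (1 - r^i)/(1 - r^N)
= (1 - 0.9231^5)/(1 - 0.9231^9)
= 0.6424

0.6424


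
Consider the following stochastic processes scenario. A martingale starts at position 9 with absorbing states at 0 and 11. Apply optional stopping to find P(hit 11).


By optional stopping theorem: E(M at tau) = M(0) = 9
P(hit 11)*11 + P(hit 0)*0 = 9
P(hit 11) = (9 - 0)/(11 - 0) = 9/11 = 0.8182

0.8182


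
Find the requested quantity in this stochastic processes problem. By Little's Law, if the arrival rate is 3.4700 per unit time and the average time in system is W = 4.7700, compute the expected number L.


Little's Law: L = lambda * W
= 3.4700 * 4.7700
= 16.5519

16.5519


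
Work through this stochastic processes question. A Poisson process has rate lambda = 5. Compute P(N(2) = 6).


P(N(t)=k) = (lambda*t)^k * exp(-lambda*t) / k!
lambda*t = 10
= 10^6 * exp(-10) / 6!
= 1000000 * 4.5400e-05 / 720
= 0.0631

0.0631


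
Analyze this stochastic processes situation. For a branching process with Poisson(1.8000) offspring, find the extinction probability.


Since mu = 1.8000 > 1, extinction prob q < 1.
Solve s = exp(mu*(s-1)) iteratively.
q = 0.2676

0.2676


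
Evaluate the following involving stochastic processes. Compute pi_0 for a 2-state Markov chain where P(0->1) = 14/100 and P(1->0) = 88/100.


Stationary distribution: pi_0 = p10/(p01+p10), pi_1 = p01/(p01+p10)
p01 = 0.1400, p10 = 0.8800
pi_0 = 0.8627

0.8627


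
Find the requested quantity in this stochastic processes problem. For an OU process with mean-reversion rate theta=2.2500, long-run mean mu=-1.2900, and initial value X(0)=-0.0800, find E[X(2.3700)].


E[X(t)] = mu + (X(0) - mu)*exp(-theta*t)
= -1.2900 + (-0.0800 - -1.2900)*exp(-2.2500*2.3700)
= -1.2900 + 1.2100 * 0.0048
= -1.2842

-1.2842


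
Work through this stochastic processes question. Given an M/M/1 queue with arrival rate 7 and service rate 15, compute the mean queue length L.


rho = 7/15 = 0.4667
L = rho/(1-rho)
= 0.4667/0.5333
= 0.8750

0.8750


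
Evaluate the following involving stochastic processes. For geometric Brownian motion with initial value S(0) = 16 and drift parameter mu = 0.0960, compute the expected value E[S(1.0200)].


E[S(t)] = S(0) * exp(mu * t)
= 16 * exp(0.0960 * 1.0200)
= 16 * 1.1029
= 17.6460

17.6460


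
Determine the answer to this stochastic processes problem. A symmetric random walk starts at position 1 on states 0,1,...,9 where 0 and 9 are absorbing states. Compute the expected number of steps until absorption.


For symmetric RW on 0,...,N with absorbing barriers, E(i) = i*(N-i)
E(1) = 1 * 8 = 8

8


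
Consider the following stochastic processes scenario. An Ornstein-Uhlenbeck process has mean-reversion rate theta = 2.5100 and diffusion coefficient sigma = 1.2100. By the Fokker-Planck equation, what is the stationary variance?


Stationary variance = sigma^2 / (2*theta)
= 1.2100^2 / (2*2.5100)
= 1.4641 / 5.0200
= 0.2917

0.2917


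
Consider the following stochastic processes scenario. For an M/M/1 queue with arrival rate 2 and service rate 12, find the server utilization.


rho = lambda/mu
= 2/12
= 0.1667

0.1667


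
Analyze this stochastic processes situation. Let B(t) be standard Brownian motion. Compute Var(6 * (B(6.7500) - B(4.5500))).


Var(alpha*(B(t)-B(s))) = alpha^2 * (t-s)
= 6^2 * (6.7500 - 4.5500)
= 36 * 2.2000
= 79.2000

79.2000


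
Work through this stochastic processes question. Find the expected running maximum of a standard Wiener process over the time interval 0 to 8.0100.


E(max B(s)) = sqrt(2t/pi)
= sqrt(2*8.0100/pi)
= sqrt(5.0993)
= 2.2582

2.2582


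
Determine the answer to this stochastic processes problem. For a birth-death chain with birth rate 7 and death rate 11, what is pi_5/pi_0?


For birth-death process, pi_n/pi_0 = (lambda/mu)^n
= (7/11)^5
= 0.1044

0.1044


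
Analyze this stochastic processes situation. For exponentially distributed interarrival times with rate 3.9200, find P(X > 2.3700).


P(X > t) = exp(-lambda * t)
= exp(-3.9200 * 2.3700)
= exp(-9.2904) = 9.2306e-05

9.2306e-05


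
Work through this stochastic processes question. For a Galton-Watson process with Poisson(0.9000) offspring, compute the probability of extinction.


Since mu = 0.9000 <= 1, extinction probability = 1.

1.0000


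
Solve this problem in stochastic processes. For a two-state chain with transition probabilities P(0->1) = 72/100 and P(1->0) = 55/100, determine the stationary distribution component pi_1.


Stationary distribution: pi_0 = p10/(p01+p10), pi_1 = p01/(p01+p10)
p01 = 0.7200, p10 = 0.5500
pi_1 = 0.5669

0.5669


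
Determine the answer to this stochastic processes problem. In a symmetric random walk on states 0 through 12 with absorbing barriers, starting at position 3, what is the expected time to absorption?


For symmetric RW on 0,...,N with absorbing barriers, E(i) = i*(N-i)
E(3) = 3 * 9 = 27

27


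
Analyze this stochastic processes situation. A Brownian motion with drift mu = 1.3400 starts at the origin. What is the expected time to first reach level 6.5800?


Expected first passage time = a/mu
= 6.5800/1.3400
= 4.9104

4.9104


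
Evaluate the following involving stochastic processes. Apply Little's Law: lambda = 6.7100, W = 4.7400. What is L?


Little's Law: L = lambda * W
= 6.7100 * 4.7400
= 31.8054

31.8054


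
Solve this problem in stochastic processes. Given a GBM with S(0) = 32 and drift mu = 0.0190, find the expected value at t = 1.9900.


E[S(t)] = S(0) * exp(mu * t)
= 32 * exp(0.0190 * 1.9900)
= 32 * 1.0385
= 33.2331

33.2331


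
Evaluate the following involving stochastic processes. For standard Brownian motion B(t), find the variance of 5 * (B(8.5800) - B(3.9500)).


Var(alpha*(B(t)-B(s))) = alpha^2 * (t-s)
= 5^2 * (8.5800 - 3.9500)
= 25 * 4.6300
= 115.7500

115.7500


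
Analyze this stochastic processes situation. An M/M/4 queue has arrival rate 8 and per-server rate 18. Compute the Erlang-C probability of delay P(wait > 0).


a = lambda/mu = 0.4444
rho = a/c = 0.1111
Erlang-C formula applied:
C(c,a) = 0.0012

0.0012


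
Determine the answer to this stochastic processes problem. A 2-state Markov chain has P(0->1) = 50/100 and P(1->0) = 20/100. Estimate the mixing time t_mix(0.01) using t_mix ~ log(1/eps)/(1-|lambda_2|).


lambda_2 = |1 - p01 - p10| = |1 - 0.5000 - 0.2000| = 0.3000
t_mix ~ log(1/eps)/(1 - |lambda_2|)
= log(100)/(1 - 0.3000) = 4.6052/0.7000
= 6.5788

6.5788


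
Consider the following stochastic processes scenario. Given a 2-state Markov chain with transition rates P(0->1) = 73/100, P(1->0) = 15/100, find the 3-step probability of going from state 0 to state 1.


Computing P^3 by matrix multiplication.
P = [[0.2700, 0.7300], [0.1500, 0.8500]]
After raising P to the power 3:
P^3(0,1) = 0.8281

0.8281


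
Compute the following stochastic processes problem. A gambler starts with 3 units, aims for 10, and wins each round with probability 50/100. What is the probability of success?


p = 1/2: P(win) = i/N = 3/10
= 0.3000

0.3000


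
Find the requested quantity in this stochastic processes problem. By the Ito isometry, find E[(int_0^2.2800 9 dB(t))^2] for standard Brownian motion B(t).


By Ito isometry: E[(int f dB)^2] = int f^2 dt
= 9^2 * 2.2800
= 81 * 2.2800 = 184.6800

184.6800


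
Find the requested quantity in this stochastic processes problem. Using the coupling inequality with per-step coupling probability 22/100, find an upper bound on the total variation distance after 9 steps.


TV distance bound <= (1-delta)^n
= (1 - 0.2200)^9
= 0.7800^9
= 0.1069

0.1069


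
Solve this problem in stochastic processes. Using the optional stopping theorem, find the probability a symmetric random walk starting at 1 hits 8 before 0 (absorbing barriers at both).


By optional stopping theorem: E(M at tau) = M(0) = 1
P(hit 8)*8 + P(hit 0)*0 = 1
P(hit 8) = (1 - 0)/(8 - 0) = 1/8 = 0.1250

0.1250


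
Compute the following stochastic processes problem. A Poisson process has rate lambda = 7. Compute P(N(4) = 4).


P(N(t)=k) = (lambda*t)^k * exp(-lambda*t) / k!
lambda*t = 28
= 28^4 * exp(-28) / 4!
= 614656 * 6.9144e-13 / 24
= 1.7708e-08

1.7708e-08


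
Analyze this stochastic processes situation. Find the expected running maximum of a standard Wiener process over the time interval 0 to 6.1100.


E(max B(s)) = sqrt(2t/pi)
= sqrt(2*6.1100/pi)
= sqrt(3.8897)
= 1.9722

1.9722


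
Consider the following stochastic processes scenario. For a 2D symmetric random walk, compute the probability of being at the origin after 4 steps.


P = C(4,2)^2 / 4^4
= 6^2 / 256
= 36 / 256
= 0.1406

0.1406


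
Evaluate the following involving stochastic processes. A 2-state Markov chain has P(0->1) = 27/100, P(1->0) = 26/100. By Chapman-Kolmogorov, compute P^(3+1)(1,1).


P^4 = P^3 * P^1
Computing via matrix multiplication of the transition matrix.
Entry (1,1) of P^4 = 0.5334

0.5334


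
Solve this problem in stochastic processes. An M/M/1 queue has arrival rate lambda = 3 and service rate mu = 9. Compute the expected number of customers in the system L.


rho = 3/9 = 0.3333
L = rho/(1-rho)
= 0.3333/0.6667
= 0.5000

0.5000


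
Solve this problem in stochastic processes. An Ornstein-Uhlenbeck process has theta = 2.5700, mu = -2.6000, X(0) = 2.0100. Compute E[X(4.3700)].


E[X(t)] = mu + (X(0) - mu)*exp(-theta*t)
= -2.6000 + (2.0100 - -2.6000)*exp(-2.5700*4.3700)
= -2.6000 + 4.6100 * 1.3258e-05
= -2.5999

-2.5999


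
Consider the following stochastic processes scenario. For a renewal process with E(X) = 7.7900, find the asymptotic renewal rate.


Long-run renewal rate = 1/E(X)
= 1/7.7900
= 0.1284

0.1284


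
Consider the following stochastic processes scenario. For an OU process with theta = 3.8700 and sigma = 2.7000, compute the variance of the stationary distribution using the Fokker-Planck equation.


Stationary variance = sigma^2 / (2*theta)
= 2.7000^2 / (2*3.8700)
= 7.2900 / 7.7400
= 0.9419

0.9419


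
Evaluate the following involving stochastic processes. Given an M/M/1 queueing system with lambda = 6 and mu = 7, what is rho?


rho = lambda/mu
= 6/7
= 0.8571

0.8571


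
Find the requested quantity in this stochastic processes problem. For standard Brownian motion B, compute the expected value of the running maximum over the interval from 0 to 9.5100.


E(max B(s)) = sqrt(2t/pi)
= sqrt(2*9.5100/pi)
= sqrt(6.0543)
= 2.4605

2.4605


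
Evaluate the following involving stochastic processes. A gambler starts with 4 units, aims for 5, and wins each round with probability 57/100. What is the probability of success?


Gambler's ruin formula:
r = q/p = 0.4300/0.5700 = 0.7544
P(win) = (1 - r^i)/(1 - r^N)
= (1 - 0.7544^4)/(1 - 0.7544^5)
= 0.8947

0.8947


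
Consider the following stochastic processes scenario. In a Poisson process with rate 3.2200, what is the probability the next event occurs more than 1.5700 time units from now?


P(X > t) = exp(-lambda * t)
= exp(-3.2200 * 1.5700)
= exp(-5.0554) = 0.0064

0.0064


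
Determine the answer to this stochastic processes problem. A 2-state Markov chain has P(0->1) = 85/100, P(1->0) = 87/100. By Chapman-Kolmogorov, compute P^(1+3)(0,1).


P^4 = P^1 * P^3
Computing via matrix multiplication of the transition matrix.
Entry (0,1) of P^4 = 0.3614

0.3614


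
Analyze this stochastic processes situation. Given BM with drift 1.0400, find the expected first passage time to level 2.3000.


Expected first passage time = a/mu
= 2.3000/1.0400
= 2.2115

2.2115
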